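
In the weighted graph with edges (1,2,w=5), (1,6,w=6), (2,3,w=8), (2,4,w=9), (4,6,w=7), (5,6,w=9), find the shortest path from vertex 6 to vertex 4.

Step 1: Build adjacency list with weights:
  1: 2(w=5), 6(w=6)
  2: 1(w=5), 3(w=8), 4(w=9)
  3: 2(w=8)
  4: 2(w=9), 6(w=7)
  5: 6(w=9)
  6: 1(w=6), 4(w=7), 5(w=9)

Step 2: Apply Dijkstra's algorithm from vertex 6:
  Visit vertex 6 (distance=0)
    Update dist[1] = 6
    Update dist[4] = 7
    Update dist[5] = 9
  Visit vertex 1 (distance=6)
    Update dist[2] = 11
  Visit vertex 4 (distance=7)

Step 3: Shortest path: 6 -> 4
Total weight: 7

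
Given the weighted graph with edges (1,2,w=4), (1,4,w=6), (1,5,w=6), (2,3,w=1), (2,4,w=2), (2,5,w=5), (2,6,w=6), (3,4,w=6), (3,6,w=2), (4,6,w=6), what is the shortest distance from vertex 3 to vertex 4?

Step 1: Build adjacency list with weights:
  1: 2(w=4), 4(w=6), 5(w=6)
  2: 1(w=4), 3(w=1), 4(w=2), 5(w=5), 6(w=6)
  3: 2(w=1), 4(w=6), 6(w=2)
  4: 1(w=6), 2(w=2), 3(w=6), 6(w=6)
  5: 1(w=6), 2(w=5)
  6: 2(w=6), 3(w=2), 4(w=6)

Step 2: Apply Dijkstra's algorithm from vertex 3:
  Visit vertex 3 (distance=0)
    Update dist[2] = 1
    Update dist[4] = 6
    Update dist[6] = 2
  Visit vertex 2 (distance=1)
    Update dist[1] = 5
    Update dist[4] = 3
    Update dist[5] = 6
  Visit vertex 6 (distance=2)
  Visit vertex 4 (distance=3)

Step 3: Shortest path: 3 -> 2 -> 4
Total weight: 1 + 2 = 3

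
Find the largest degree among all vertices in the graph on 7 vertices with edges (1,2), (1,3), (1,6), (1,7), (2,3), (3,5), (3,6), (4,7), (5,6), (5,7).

Step 1: Count edges incident to each vertex:
  deg(1) = 4 (neighbors: 2, 3, 6, 7)
  deg(2) = 2 (neighbors: 1, 3)
  deg(3) = 4 (neighbors: 1, 2, 5, 6)
  deg(4) = 1 (neighbors: 7)
  deg(5) = 3 (neighbors: 3, 6, 7)
  deg(6) = 3 (neighbors: 1, 3, 5)
  deg(7) = 3 (neighbors: 1, 4, 5)

Step 2: Find maximum:
  max(4, 2, 4, 1, 3, 3, 3) = 4 (vertex 1)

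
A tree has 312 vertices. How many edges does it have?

A tree on n vertices always has exactly n - 1 edges.
For n = 312: edges = 312 - 1 = 311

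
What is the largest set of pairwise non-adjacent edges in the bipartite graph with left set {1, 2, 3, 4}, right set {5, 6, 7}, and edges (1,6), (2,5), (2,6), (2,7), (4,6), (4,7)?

Step 1: List the neighbors of each left vertex:
  1: 6
  2: 5, 6, 7
  3: (none)
  4: 6, 7

Step 2: Greedily match left vertices, then look for augmenting paths:
  Match 1 -- 6
  Match 2 -- 5
  Match 4 -- 7
  No augmenting path remains.

Step 3: Verify this is maximum:
  Matching size 3 = min(|L|, |R|) = min(4, 3), which is an upper bound, so this matching is maximum.

Maximum matching: {(1,6), (2,5), (4,7)}
Size: 3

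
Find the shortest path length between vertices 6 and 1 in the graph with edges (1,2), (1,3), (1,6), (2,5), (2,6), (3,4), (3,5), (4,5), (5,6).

Step 1: Build adjacency list:
  1: 2, 3, 6
  2: 1, 5, 6
  3: 1, 4, 5
  4: 3, 5
  5: 2, 3, 4, 6
  6: 1, 2, 5

Step 2: BFS from vertex 6 to find shortest path to 1:
  vertex 1 reached at distance 1

Step 3: Shortest path: 6 -> 1
Path length: 1 edge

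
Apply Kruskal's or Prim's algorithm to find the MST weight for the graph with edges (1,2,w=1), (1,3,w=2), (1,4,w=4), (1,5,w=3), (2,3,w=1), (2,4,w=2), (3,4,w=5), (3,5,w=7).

Apply Kruskal's algorithm (sort edges by weight, add if no cycle):

Sorted edges by weight:
  (1,2) w=1
  (2,3) w=1
  (1,3) w=2
  (2,4) w=2
  (1,5) w=3
  (1,4) w=4
  (3,4) w=5
  (3,5) w=7

Add edge (1,2) w=1 -- no cycle. Running total: 1
Add edge (2,3) w=1 -- no cycle. Running total: 2
Skip edge (1,3) w=2 -- would create cycle
Add edge (2,4) w=2 -- no cycle. Running total: 4
Add edge (1,5) w=3 -- no cycle. Running total: 7

MST edges: (1,2,w=1), (2,3,w=1), (2,4,w=2), (1,5,w=3)
Total MST weight: 1 + 1 + 2 + 3 = 7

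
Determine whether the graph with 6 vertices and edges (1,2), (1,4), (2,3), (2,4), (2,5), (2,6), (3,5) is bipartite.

Step 1: Attempt 2-coloring using BFS:
  Start at vertex 1, assign color 0
  Color vertex 2 with color 1 (neighbor of 1)
  Color vertex 4 with color 1 (neighbor of 1)
  Color vertex 3 with color 0 (neighbor of 2)

Step 2: Conflict found! Vertices 2 and 4 are adjacent but have the same color.
This means the graph contains an odd cycle.

The graph is NOT bipartite.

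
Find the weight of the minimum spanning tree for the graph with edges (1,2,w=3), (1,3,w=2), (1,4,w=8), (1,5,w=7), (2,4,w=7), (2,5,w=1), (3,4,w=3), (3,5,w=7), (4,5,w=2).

Apply Kruskal's algorithm (sort edges by weight, add if no cycle):

Sorted edges by weight:
  (2,5) w=1
  (1,3) w=2
  (4,5) w=2
  (1,2) w=3
  (3,4) w=3
  (1,5) w=7
  (2,4) w=7
  (3,5) w=7
  (1,4) w=8

Add edge (2,5) w=1 -- no cycle. Running total: 1
Add edge (1,3) w=2 -- no cycle. Running total: 3
Add edge (4,5) w=2 -- no cycle. Running total: 5
Add edge (1,2) w=3 -- no cycle. Running total: 8

MST edges: (2,5,w=1), (1,3,w=2), (4,5,w=2), (1,2,w=3)
Total MST weight: 1 + 2 + 2 + 3 = 8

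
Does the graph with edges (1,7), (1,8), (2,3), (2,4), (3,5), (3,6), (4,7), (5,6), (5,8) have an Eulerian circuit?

Step 1: Find the degree of each vertex:
  deg(1) = 2
  deg(2) = 2
  deg(3) = 3
  deg(4) = 2
  deg(5) = 3
  deg(6) = 2
  deg(7) = 2
  deg(8) = 2

Step 2: Count vertices with odd degree:
  Odd-degree vertices: 3, 5 (2 total)

Step 3: Apply Euler's theorem:
  - Eulerian circuit exists iff graph is connected and all vertices have even degree
  - Eulerian path exists iff graph is connected and has 0 or 2 odd-degree vertices

Graph is connected with exactly 2 odd-degree vertices (3, 5).
Eulerian path exists (starting and ending at the odd-degree vertices), but no Eulerian circuit.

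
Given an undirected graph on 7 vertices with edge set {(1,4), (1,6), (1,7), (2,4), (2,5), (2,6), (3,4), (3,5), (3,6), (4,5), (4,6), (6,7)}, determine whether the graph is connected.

Step 1: Build adjacency list from edges:
  1: 4, 6, 7
  2: 4, 5, 6
  3: 4, 5, 6
  4: 1, 2, 3, 5, 6
  5: 2, 3, 4
  6: 1, 2, 3, 4, 7
  7: 1, 6

Step 2: Run BFS/DFS from vertex 1:
  Visited: {1, 4, 6, 7, 2, 3, 5}
  Reached 7 of 7 vertices

Step 3: All 7 vertices reached from vertex 1, so the graph is connected.
Answer: Yes, the graph is connected.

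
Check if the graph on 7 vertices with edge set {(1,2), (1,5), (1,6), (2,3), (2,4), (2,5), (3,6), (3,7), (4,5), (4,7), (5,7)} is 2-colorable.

Step 1: Attempt 2-coloring using BFS:
  Start at vertex 1, assign color 0
  Color vertex 2 with color 1 (neighbor of 1)
  Color vertex 5 with color 1 (neighbor of 1)
  Color vertex 6 with color 1 (neighbor of 1)
  Color vertex 3 with color 0 (neighbor of 2)
  Color vertex 4 with color 0 (neighbor of 2)

Step 2: Conflict found! Vertices 2 and 5 are adjacent but have the same color.
This means the graph contains an odd cycle.

The graph is NOT bipartite.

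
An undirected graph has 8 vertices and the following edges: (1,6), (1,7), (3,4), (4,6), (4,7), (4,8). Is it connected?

Step 1: Build adjacency list from edges:
  1: 6, 7
  2: (none)
  3: 4
  4: 3, 6, 7, 8
  5: (none)
  6: 1, 4
  7: 1, 4
  8: 4

Step 2: Run BFS/DFS from vertex 1:
  Visited: {1, 6, 7, 4, 3, 8}
  Reached 6 of 8 vertices

Step 3: Only 6 of 8 vertices reached. Graph is disconnected.
Connected components: {1, 3, 4, 6, 7, 8}, {2}, {5}
Answer: No, the graph is not connected (3 components).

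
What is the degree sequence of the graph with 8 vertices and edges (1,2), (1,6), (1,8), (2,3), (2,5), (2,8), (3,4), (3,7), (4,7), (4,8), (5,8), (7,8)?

Step 1: Count edges incident to each vertex:
  deg(1) = 3 (neighbors: 2, 6, 8)
  deg(2) = 4 (neighbors: 1, 3, 5, 8)
  deg(3) = 3 (neighbors: 2, 4, 7)
  deg(4) = 3 (neighbors: 3, 7, 8)
  deg(5) = 2 (neighbors: 2, 8)
  deg(6) = 1 (neighbors: 1)
  deg(7) = 3 (neighbors: 3, 4, 8)
  deg(8) = 5 (neighbors: 1, 2, 4, 5, 7)

Step 2: Sort degrees in non-increasing order:
  Degrees: [3, 4, 3, 3, 2, 1, 3, 5] -> sorted: [5, 4, 3, 3, 3, 3, 2, 1]

Degree sequence: [5, 4, 3, 3, 3, 3, 2, 1]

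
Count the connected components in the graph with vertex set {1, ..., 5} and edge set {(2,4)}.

Step 1: Build adjacency list from edges:
  1: (none)
  2: 4
  3: (none)
  4: 2
  5: (none)

Step 2: Run BFS/DFS from vertex 1:
  Visited: {1}
  Reached 1 of 5 vertices

Step 3: Only 1 of 5 vertices reached. Graph is disconnected.
Connected components: {1}, {2, 4}, {3}, {5}
Number of connected components: 4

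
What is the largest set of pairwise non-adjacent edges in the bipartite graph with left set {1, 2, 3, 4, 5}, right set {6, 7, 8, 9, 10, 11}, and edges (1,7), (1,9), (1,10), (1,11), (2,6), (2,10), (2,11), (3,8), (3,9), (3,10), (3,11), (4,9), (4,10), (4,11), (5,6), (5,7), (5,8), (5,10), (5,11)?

Step 1: List the neighbors of each left vertex:
  1: 7, 9, 10, 11
  2: 6, 10, 11
  3: 8, 9, 10, 11
  4: 9, 10, 11
  5: 6, 7, 8, 10, 11

Step 2: Greedily match left vertices, then look for augmenting paths:
  Match 1 -- 7
  Match 2 -- 6
  Match 3 -- 8
  Match 4 -- 9
  Match 5 -- 10
  No augmenting path remains.

Step 3: Verify this is maximum:
  Matching size 5 = min(|L|, |R|) = min(5, 6), which is an upper bound, so this matching is maximum.

Maximum matching: {(1,7), (2,6), (3,8), (4,9), (5,10)}
Size: 5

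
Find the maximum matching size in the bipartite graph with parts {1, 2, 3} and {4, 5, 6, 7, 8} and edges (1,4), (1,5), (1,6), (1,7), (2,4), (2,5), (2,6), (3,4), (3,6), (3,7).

Step 1: List the neighbors of each left vertex:
  1: 4, 5, 6, 7
  2: 4, 5, 6
  3: 4, 6, 7

Step 2: Greedily match left vertices, then look for augmenting paths:
  Match 1 -- 4
  Match 2 -- 5
  Match 3 -- 6
  No augmenting path remains.

Step 3: Verify this is maximum:
  Matching size 3 = min(|L|, |R|) = min(3, 5), which is an upper bound, so this matching is maximum.

Maximum matching: {(1,4), (2,5), (3,6)}
Size: 3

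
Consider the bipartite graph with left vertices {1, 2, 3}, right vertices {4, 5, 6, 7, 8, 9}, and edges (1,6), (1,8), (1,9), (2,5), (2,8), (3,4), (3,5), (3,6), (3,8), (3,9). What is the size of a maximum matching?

Step 1: List the neighbors of each left vertex:
  1: 6, 8, 9
  2: 5, 8
  3: 4, 5, 6, 8, 9

Step 2: Greedily match left vertices, then look for augmenting paths:
  Match 1 -- 6
  Match 2 -- 5
  Match 3 -- 4
  No augmenting path remains.

Step 3: Verify this is maximum:
  Matching size 3 = min(|L|, |R|) = min(3, 6), which is an upper bound, so this matching is maximum.

Maximum matching: {(1,6), (2,5), (3,4)}
Size: 3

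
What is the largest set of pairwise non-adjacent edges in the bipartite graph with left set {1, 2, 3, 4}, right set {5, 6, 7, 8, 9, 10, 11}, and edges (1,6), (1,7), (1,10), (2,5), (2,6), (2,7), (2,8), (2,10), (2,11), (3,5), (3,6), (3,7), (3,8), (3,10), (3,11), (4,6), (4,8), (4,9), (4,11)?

Step 1: List the neighbors of each left vertex:
  1: 6, 7, 10
  2: 5, 6, 7, 8, 10, 11
  3: 5, 6, 7, 8, 10, 11
  4: 6, 8, 9, 11

Step 2: Greedily match left vertices, then look for augmenting paths:
  Match 1 -- 6
  Match 2 -- 5
  Match 3 -- 7
  Match 4 -- 8
  No augmenting path remains.

Step 3: Verify this is maximum:
  Matching size 4 = min(|L|, |R|) = min(4, 7), which is an upper bound, so this matching is maximum.

Maximum matching: {(1,6), (2,5), (3,7), (4,8)}
Size: 4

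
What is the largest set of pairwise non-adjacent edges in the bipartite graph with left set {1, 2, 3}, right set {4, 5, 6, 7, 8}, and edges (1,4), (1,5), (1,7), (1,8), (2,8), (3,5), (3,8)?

Step 1: List the neighbors of each left vertex:
  1: 4, 5, 7, 8
  2: 8
  3: 5, 8

Step 2: Greedily match left vertices, then look for augmenting paths:
  Match 1 -- 4
  Match 2 -- 8
  Match 3 -- 5
  No augmenting path remains.

Step 3: Verify this is maximum:
  Matching size 3 = min(|L|, |R|) = min(3, 5), which is an upper bound, so this matching is maximum.

Maximum matching: {(1,4), (2,8), (3,5)}
Size: 3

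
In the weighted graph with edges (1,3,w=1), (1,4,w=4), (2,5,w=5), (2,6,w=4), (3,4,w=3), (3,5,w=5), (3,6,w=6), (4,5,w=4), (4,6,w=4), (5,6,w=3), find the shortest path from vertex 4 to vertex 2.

Step 1: Build adjacency list with weights:
  1: 3(w=1), 4(w=4)
  2: 5(w=5), 6(w=4)
  3: 1(w=1), 4(w=3), 5(w=5), 6(w=6)
  4: 1(w=4), 3(w=3), 5(w=4), 6(w=4)
  5: 2(w=5), 3(w=5), 4(w=4), 6(w=3)
  6: 2(w=4), 3(w=6), 4(w=4), 5(w=3)

Step 2: Apply Dijkstra's algorithm from vertex 4:
  Visit vertex 4 (distance=0)
    Update dist[1] = 4
    Update dist[3] = 3
    Update dist[5] = 4
    Update dist[6] = 4
  Visit vertex 3 (distance=3)
  Visit vertex 1 (distance=4)
  Visit vertex 5 (distance=4)
    Update dist[2] = 9
  Visit vertex 6 (distance=4)
    Update dist[2] = 8
  Visit vertex 2 (distance=8)

Step 3: Shortest path: 4 -> 6 -> 2
Total weight: 4 + 4 = 8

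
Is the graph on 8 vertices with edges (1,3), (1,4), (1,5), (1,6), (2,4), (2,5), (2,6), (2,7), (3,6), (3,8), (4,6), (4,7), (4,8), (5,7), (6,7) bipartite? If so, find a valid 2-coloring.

Step 1: Attempt 2-coloring using BFS:
  Start at vertex 1, assign color 0
  Color vertex 3 with color 1 (neighbor of 1)
  Color vertex 4 with color 1 (neighbor of 1)
  Color vertex 5 with color 1 (neighbor of 1)
  Color vertex 6 with color 1 (neighbor of 1)

Step 2: Conflict found! Vertices 3 and 6 are adjacent but have the same color.
This means the graph contains an odd cycle.

The graph is NOT bipartite.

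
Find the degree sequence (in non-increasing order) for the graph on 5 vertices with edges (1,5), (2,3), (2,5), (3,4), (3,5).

Step 1: Count edges incident to each vertex:
  deg(1) = 1 (neighbors: 5)
  deg(2) = 2 (neighbors: 3, 5)
  deg(3) = 3 (neighbors: 2, 4, 5)
  deg(4) = 1 (neighbors: 3)
  deg(5) = 3 (neighbors: 1, 2, 3)

Step 2: Sort degrees in non-increasing order:
  Degrees: [1, 2, 3, 1, 3] -> sorted: [3, 3, 2, 1, 1]

Degree sequence: [3, 3, 2, 1, 1]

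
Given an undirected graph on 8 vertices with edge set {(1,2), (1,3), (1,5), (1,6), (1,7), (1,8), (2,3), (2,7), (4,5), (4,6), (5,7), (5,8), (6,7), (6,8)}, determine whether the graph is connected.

Step 1: Build adjacency list from edges:
  1: 2, 3, 5, 6, 7, 8
  2: 1, 3, 7
  3: 1, 2
  4: 5, 6
  5: 1, 4, 7, 8
  6: 1, 4, 7, 8
  7: 1, 2, 5, 6
  8: 1, 5, 6

Step 2: Run BFS/DFS from vertex 1:
  Visited: {1, 2, 3, 5, 6, 7, 8, 4}
  Reached 8 of 8 vertices

Step 3: All 8 vertices reached from vertex 1, so the graph is connected.
Answer: Yes, the graph is connected.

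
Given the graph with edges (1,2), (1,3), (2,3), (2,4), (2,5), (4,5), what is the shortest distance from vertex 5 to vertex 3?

Step 1: Build adjacency list:
  1: 2, 3
  2: 1, 3, 4, 5
  3: 1, 2
  4: 2, 5
  5: 2, 4

Step 2: BFS from vertex 5 to find shortest path to 3:
  vertex 2 reached at distance 1
  vertex 4 reached at distance 1
  vertex 1 reached at distance 2
  vertex 3 reached at distance 2

Step 3: Shortest path: 5 -> 2 -> 3
Path length: 2 edges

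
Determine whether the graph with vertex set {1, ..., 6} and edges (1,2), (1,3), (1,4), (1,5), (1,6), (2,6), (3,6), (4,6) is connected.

Step 1: Build adjacency list from edges:
  1: 2, 3, 4, 5, 6
  2: 1, 6
  3: 1, 6
  4: 1, 6
  5: 1
  6: 1, 2, 3, 4

Step 2: Run BFS/DFS from vertex 1:
  Visited: {1, 2, 3, 4, 5, 6}
  Reached 6 of 6 vertices

Step 3: All 6 vertices reached from vertex 1, so the graph is connected.
Answer: Yes, the graph is connected.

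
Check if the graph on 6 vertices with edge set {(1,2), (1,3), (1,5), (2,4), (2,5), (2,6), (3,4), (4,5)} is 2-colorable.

Step 1: Attempt 2-coloring using BFS:
  Start at vertex 1, assign color 0
  Color vertex 2 with color 1 (neighbor of 1)
  Color vertex 3 with color 1 (neighbor of 1)
  Color vertex 5 with color 1 (neighbor of 1)
  Color vertex 4 with color 0 (neighbor of 2)

Step 2: Conflict found! Vertices 2 and 5 are adjacent but have the same color.
This means the graph contains an odd cycle.

The graph is NOT bipartite.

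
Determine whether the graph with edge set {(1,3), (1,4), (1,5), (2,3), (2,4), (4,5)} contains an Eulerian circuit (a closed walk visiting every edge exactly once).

Step 1: Find the degree of each vertex:
  deg(1) = 3
  deg(2) = 2
  deg(3) = 2
  deg(4) = 3
  deg(5) = 2

Step 2: Count vertices with odd degree:
  Odd-degree vertices: 1, 4 (2 total)

Step 3: Apply Euler's theorem:
  - Eulerian circuit exists iff graph is connected and all vertices have even degree
  - Eulerian path exists iff graph is connected and has 0 or 2 odd-degree vertices

Graph is connected with exactly 2 odd-degree vertices (1, 4).
Eulerian path exists (starting and ending at the odd-degree vertices), but no Eulerian circuit.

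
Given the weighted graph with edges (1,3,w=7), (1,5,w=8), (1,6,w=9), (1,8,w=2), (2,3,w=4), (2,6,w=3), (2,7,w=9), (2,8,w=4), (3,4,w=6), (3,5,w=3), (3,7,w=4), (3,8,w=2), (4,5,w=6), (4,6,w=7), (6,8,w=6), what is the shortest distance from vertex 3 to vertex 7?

Step 1: Build adjacency list with weights:
  1: 3(w=7), 5(w=8), 6(w=9), 8(w=2)
  2: 3(w=4), 6(w=3), 7(w=9), 8(w=4)
  3: 1(w=7), 2(w=4), 4(w=6), 5(w=3), 7(w=4), 8(w=2)
  4: 3(w=6), 5(w=6), 6(w=7)
  5: 1(w=8), 3(w=3), 4(w=6)
  6: 1(w=9), 2(w=3), 4(w=7), 8(w=6)
  7: 2(w=9), 3(w=4)
  8: 1(w=2), 2(w=4), 3(w=2), 6(w=6)

Step 2: Apply Dijkstra's algorithm from vertex 3:
  Visit vertex 3 (distance=0)
    Update dist[1] = 7
    Update dist[2] = 4
    Update dist[4] = 6
    Update dist[5] = 3
    Update dist[7] = 4
    Update dist[8] = 2
  Visit vertex 8 (distance=2)
    Update dist[1] = 4
    Update dist[6] = 8
  Visit vertex 5 (distance=3)
  Visit vertex 1 (distance=4)
  Visit vertex 2 (distance=4)
    Update dist[6] = 7
  Visit vertex 7 (distance=4)

Step 3: Shortest path: 3 -> 7
Total weight: 4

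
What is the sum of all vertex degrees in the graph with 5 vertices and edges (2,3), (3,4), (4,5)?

Step 1: Count edges incident to each vertex:
  deg(1) = 0 (neighbors: none)
  deg(2) = 1 (neighbors: 3)
  deg(3) = 2 (neighbors: 2, 4)
  deg(4) = 2 (neighbors: 3, 5)
  deg(5) = 1 (neighbors: 4)

Step 2: Sum all degrees:
  0 + 1 + 2 + 2 + 1 = 6

Verification: sum of degrees = 2 * |E| = 2 * 3 = 6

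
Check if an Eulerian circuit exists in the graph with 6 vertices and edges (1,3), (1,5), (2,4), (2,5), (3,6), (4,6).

Step 1: Find the degree of each vertex:
  deg(1) = 2
  deg(2) = 2
  deg(3) = 2
  deg(4) = 2
  deg(5) = 2
  deg(6) = 2

Step 2: Count vertices with odd degree:
  All vertices have even degree (0 odd-degree vertices)

Step 3: Apply Euler's theorem:
  - Eulerian circuit exists iff graph is connected and all vertices have even degree
  - Eulerian path exists iff graph is connected and has 0 or 2 odd-degree vertices

Graph is connected with 0 odd-degree vertices.
Both Eulerian circuit and Eulerian path exist.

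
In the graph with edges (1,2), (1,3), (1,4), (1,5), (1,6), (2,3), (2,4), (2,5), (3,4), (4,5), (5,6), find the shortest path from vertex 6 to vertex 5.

Step 1: Build adjacency list:
  1: 2, 3, 4, 5, 6
  2: 1, 3, 4, 5
  3: 1, 2, 4
  4: 1, 2, 3, 5
  5: 1, 2, 4, 6
  6: 1, 5

Step 2: BFS from vertex 6 to find shortest path to 5:
  vertex 1 reached at distance 1
  vertex 5 reached at distance 1

Step 3: Shortest path: 6 -> 5
Path length: 1 edge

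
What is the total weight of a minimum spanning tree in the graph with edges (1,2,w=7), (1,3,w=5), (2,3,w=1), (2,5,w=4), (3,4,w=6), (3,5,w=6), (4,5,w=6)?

Apply Kruskal's algorithm (sort edges by weight, add if no cycle):

Sorted edges by weight:
  (2,3) w=1
  (2,5) w=4
  (1,3) w=5
  (3,4) w=6
  (3,5) w=6
  (4,5) w=6
  (1,2) w=7

Add edge (2,3) w=1 -- no cycle. Running total: 1
Add edge (2,5) w=4 -- no cycle. Running total: 5
Add edge (1,3) w=5 -- no cycle. Running total: 10
Add edge (3,4) w=6 -- no cycle. Running total: 16

MST edges: (2,3,w=1), (2,5,w=4), (1,3,w=5), (3,4,w=6)
Total MST weight: 1 + 4 + 5 + 6 = 16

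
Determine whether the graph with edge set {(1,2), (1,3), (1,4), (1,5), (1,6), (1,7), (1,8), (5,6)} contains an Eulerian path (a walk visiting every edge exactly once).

Step 1: Find the degree of each vertex:
  deg(1) = 7
  deg(2) = 1
  deg(3) = 1
  deg(4) = 1
  deg(5) = 2
  deg(6) = 2
  deg(7) = 1
  deg(8) = 1

Step 2: Count vertices with odd degree:
  Odd-degree vertices: 1, 2, 3, 4, 7, 8 (6 total)

Step 3: Apply Euler's theorem:
  - Eulerian circuit exists iff graph is connected and all vertices have even degree
  - Eulerian path exists iff graph is connected and has 0 or 2 odd-degree vertices

Graph has 6 odd-degree vertices (need 0 or 2).
Neither Eulerian path nor Eulerian circuit exists.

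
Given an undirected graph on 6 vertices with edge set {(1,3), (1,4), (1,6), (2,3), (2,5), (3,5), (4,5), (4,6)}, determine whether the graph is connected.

Step 1: Build adjacency list from edges:
  1: 3, 4, 6
  2: 3, 5
  3: 1, 2, 5
  4: 1, 5, 6
  5: 2, 3, 4
  6: 1, 4

Step 2: Run BFS/DFS from vertex 1:
  Visited: {1, 3, 4, 6, 2, 5}
  Reached 6 of 6 vertices

Step 3: All 6 vertices reached from vertex 1, so the graph is connected.
Answer: Yes, the graph is connected.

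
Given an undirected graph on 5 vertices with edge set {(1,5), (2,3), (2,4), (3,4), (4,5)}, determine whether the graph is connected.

Step 1: Build adjacency list from edges:
  1: 5
  2: 3, 4
  3: 2, 4
  4: 2, 3, 5
  5: 1, 4

Step 2: Run BFS/DFS from vertex 1:
  Visited: {1, 5, 4, 2, 3}
  Reached 5 of 5 vertices

Step 3: All 5 vertices reached from vertex 1, so the graph is connected.
Answer: Yes, the graph is connected.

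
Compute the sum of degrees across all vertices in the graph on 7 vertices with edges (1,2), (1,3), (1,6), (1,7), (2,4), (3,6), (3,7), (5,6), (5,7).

Step 1: Count edges incident to each vertex:
  deg(1) = 4 (neighbors: 2, 3, 6, 7)
  deg(2) = 2 (neighbors: 1, 4)
  deg(3) = 3 (neighbors: 1, 6, 7)
  deg(4) = 1 (neighbors: 2)
  deg(5) = 2 (neighbors: 6, 7)
  deg(6) = 3 (neighbors: 1, 3, 5)
  deg(7) = 3 (neighbors: 1, 3, 5)

Step 2: Sum all degrees:
  4 + 2 + 3 + 1 + 2 + 3 + 3 = 18

Verification: sum of degrees = 2 * |E| = 2 * 9 = 18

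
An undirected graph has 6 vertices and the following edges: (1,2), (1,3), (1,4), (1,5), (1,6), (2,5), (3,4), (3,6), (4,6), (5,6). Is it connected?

Step 1: Build adjacency list from edges:
  1: 2, 3, 4, 5, 6
  2: 1, 5
  3: 1, 4, 6
  4: 1, 3, 6
  5: 1, 2, 6
  6: 1, 3, 4, 5

Step 2: Run BFS/DFS from vertex 1:
  Visited: {1, 2, 3, 4, 5, 6}
  Reached 6 of 6 vertices

Step 3: All 6 vertices reached from vertex 1, so the graph is connected.
Answer: Yes, the graph is connected.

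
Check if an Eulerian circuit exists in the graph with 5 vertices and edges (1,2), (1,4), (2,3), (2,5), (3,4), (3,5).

Step 1: Find the degree of each vertex:
  deg(1) = 2
  deg(2) = 3
  deg(3) = 3
  deg(4) = 2
  deg(5) = 2

Step 2: Count vertices with odd degree:
  Odd-degree vertices: 2, 3 (2 total)

Step 3: Apply Euler's theorem:
  - Eulerian circuit exists iff graph is connected and all vertices have even degree
  - Eulerian path exists iff graph is connected and has 0 or 2 odd-degree vertices

Graph is connected with exactly 2 odd-degree vertices (2, 3).
Eulerian path exists (starting and ending at the odd-degree vertices), but no Eulerian circuit.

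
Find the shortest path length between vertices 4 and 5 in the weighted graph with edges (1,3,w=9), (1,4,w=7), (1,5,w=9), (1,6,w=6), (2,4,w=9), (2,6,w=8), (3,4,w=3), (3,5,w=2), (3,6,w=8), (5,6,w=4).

Step 1: Build adjacency list with weights:
  1: 3(w=9), 4(w=7), 5(w=9), 6(w=6)
  2: 4(w=9), 6(w=8)
  3: 1(w=9), 4(w=3), 5(w=2), 6(w=8)
  4: 1(w=7), 2(w=9), 3(w=3)
  5: 1(w=9), 3(w=2), 6(w=4)
  6: 1(w=6), 2(w=8), 3(w=8), 5(w=4)

Step 2: Apply Dijkstra's algorithm from vertex 4:
  Visit vertex 4 (distance=0)
    Update dist[1] = 7
    Update dist[2] = 9
    Update dist[3] = 3
  Visit vertex 3 (distance=3)
    Update dist[5] = 5
    Update dist[6] = 11
  Visit vertex 5 (distance=5)
    Update dist[6] = 9

Step 3: Shortest path: 4 -> 3 -> 5
Total weight: 3 + 2 = 5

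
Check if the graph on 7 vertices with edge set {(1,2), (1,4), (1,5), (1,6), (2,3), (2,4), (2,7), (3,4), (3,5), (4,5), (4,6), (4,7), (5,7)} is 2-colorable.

Step 1: Attempt 2-coloring using BFS:
  Start at vertex 1, assign color 0
  Color vertex 2 with color 1 (neighbor of 1)
  Color vertex 4 with color 1 (neighbor of 1)
  Color vertex 5 with color 1 (neighbor of 1)
  Color vertex 6 with color 1 (neighbor of 1)
  Color vertex 3 with color 0 (neighbor of 2)

Step 2: Conflict found! Vertices 2 and 4 are adjacent but have the same color.
This means the graph contains an odd cycle.

The graph is NOT bipartite.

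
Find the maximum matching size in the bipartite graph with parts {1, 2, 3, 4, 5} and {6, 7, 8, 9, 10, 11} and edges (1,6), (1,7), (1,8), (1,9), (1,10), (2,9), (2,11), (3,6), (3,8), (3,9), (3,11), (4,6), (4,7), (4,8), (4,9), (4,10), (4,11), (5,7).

Step 1: List the neighbors of each left vertex:
  1: 6, 7, 8, 9, 10
  2: 9, 11
  3: 6, 8, 9, 11
  4: 6, 7, 8, 9, 10, 11
  5: 7

Step 2: Greedily match left vertices, then look for augmenting paths:
  Match 1 -- 6
  Match 2 -- 9
  Match 3 -- 8
  Match 4 -- 10
  Match 5 -- 7
  No augmenting path remains.

Step 3: Verify this is maximum:
  Matching size 5 = min(|L|, |R|) = min(5, 6), which is an upper bound, so this matching is maximum.

Maximum matching: {(1,6), (2,9), (3,8), (4,10), (5,7)}
Size: 5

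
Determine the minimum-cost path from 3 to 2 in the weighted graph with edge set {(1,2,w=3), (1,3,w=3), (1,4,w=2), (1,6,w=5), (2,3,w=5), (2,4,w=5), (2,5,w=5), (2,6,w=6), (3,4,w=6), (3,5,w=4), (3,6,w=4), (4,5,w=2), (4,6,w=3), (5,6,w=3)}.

Step 1: Build adjacency list with weights:
  1: 2(w=3), 3(w=3), 4(w=2), 6(w=5)
  2: 1(w=3), 3(w=5), 4(w=5), 5(w=5), 6(w=6)
  3: 1(w=3), 2(w=5), 4(w=6), 5(w=4), 6(w=4)
  4: 1(w=2), 2(w=5), 3(w=6), 5(w=2), 6(w=3)
  5: 2(w=5), 3(w=4), 4(w=2), 6(w=3)
  6: 1(w=5), 2(w=6), 3(w=4), 4(w=3), 5(w=3)

Step 2: Apply Dijkstra's algorithm from vertex 3:
  Visit vertex 3 (distance=0)
    Update dist[1] = 3
    Update dist[2] = 5
    Update dist[4] = 6
    Update dist[5] = 4
    Update dist[6] = 4
  Visit vertex 1 (distance=3)
    Update dist[4] = 5
  Visit vertex 5 (distance=4)
  Visit vertex 6 (distance=4)
  Visit vertex 2 (distance=5)

Step 3: Shortest path: 3 -> 2
Total weight: 5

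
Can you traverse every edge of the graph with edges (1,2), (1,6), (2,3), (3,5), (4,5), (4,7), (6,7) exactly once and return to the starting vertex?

Step 1: Find the degree of each vertex:
  deg(1) = 2
  deg(2) = 2
  deg(3) = 2
  deg(4) = 2
  deg(5) = 2
  deg(6) = 2
  deg(7) = 2

Step 2: Count vertices with odd degree:
  All vertices have even degree (0 odd-degree vertices)

Step 3: Apply Euler's theorem:
  - Eulerian circuit exists iff graph is connected and all vertices have even degree
  - Eulerian path exists iff graph is connected and has 0 or 2 odd-degree vertices

Graph is connected with 0 odd-degree vertices.
Both Eulerian circuit and Eulerian path exist.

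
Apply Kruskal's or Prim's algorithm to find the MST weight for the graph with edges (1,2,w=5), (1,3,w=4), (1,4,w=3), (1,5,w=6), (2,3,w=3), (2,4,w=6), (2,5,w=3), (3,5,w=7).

Apply Kruskal's algorithm (sort edges by weight, add if no cycle):

Sorted edges by weight:
  (1,4) w=3
  (2,5) w=3
  (2,3) w=3
  (1,3) w=4
  (1,2) w=5
  (1,5) w=6
  (2,4) w=6
  (3,5) w=7

Add edge (1,4) w=3 -- no cycle. Running total: 3
Add edge (2,5) w=3 -- no cycle. Running total: 6
Add edge (2,3) w=3 -- no cycle. Running total: 9
Add edge (1,3) w=4 -- no cycle. Running total: 13

MST edges: (1,4,w=3), (2,5,w=3), (2,3,w=3), (1,3,w=4)
Total MST weight: 3 + 3 + 3 + 4 = 13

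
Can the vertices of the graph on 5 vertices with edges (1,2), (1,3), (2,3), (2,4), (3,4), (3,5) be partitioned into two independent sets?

Step 1: Attempt 2-coloring using BFS:
  Start at vertex 1, assign color 0
  Color vertex 2 with color 1 (neighbor of 1)
  Color vertex 3 with color 1 (neighbor of 1)

Step 2: Conflict found! Vertices 2 and 3 are adjacent but have the same color.
This means the graph contains an odd cycle.

The graph is NOT bipartite.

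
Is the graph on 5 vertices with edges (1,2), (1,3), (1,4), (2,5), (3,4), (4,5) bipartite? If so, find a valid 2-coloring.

Step 1: Attempt 2-coloring using BFS:
  Start at vertex 1, assign color 0
  Color vertex 2 with color 1 (neighbor of 1)
  Color vertex 3 with color 1 (neighbor of 1)
  Color vertex 4 with color 1 (neighbor of 1)
  Color vertex 5 with color 0 (neighbor of 2)

Step 2: Conflict found! Vertices 3 and 4 are adjacent but have the same color.
This means the graph contains an odd cycle.

The graph is NOT bipartite.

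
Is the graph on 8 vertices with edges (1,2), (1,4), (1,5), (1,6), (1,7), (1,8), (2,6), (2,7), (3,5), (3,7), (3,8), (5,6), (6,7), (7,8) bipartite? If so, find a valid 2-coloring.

Step 1: Attempt 2-coloring using BFS:
  Start at vertex 1, assign color 0
  Color vertex 2 with color 1 (neighbor of 1)
  Color vertex 4 with color 1 (neighbor of 1)
  Color vertex 5 with color 1 (neighbor of 1)
  Color vertex 6 with color 1 (neighbor of 1)
  Color vertex 7 with color 1 (neighbor of 1)
  Color vertex 8 with color 1 (neighbor of 1)

Step 2: Conflict found! Vertices 2 and 6 are adjacent but have the same color.
This means the graph contains an odd cycle.

The graph is NOT bipartite.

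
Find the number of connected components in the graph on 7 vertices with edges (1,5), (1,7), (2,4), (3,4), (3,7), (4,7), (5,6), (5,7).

Step 1: Build adjacency list from edges:
  1: 5, 7
  2: 4
  3: 4, 7
  4: 2, 3, 7
  5: 1, 6, 7
  6: 5
  7: 1, 3, 4, 5

Step 2: Run BFS/DFS from vertex 1:
  Visited: {1, 5, 7, 6, 3, 4, 2}
  Reached 7 of 7 vertices

Step 3: All 7 vertices reached from vertex 1, so the graph is connected.
Number of connected components: 1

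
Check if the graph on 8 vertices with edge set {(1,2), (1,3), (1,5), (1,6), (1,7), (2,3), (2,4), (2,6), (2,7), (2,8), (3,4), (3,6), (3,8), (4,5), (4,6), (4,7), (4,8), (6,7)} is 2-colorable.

Step 1: Attempt 2-coloring using BFS:
  Start at vertex 1, assign color 0
  Color vertex 2 with color 1 (neighbor of 1)
  Color vertex 3 with color 1 (neighbor of 1)
  Color vertex 5 with color 1 (neighbor of 1)
  Color vertex 6 with color 1 (neighbor of 1)
  Color vertex 7 with color 1 (neighbor of 1)

Step 2: Conflict found! Vertices 2 and 3 are adjacent but have the same color.
This means the graph contains an odd cycle.

The graph is NOT bipartite.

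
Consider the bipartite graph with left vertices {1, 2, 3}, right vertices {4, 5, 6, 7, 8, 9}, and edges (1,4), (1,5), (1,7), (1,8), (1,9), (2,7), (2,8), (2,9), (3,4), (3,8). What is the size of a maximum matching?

Step 1: List the neighbors of each left vertex:
  1: 4, 5, 7, 8, 9
  2: 7, 8, 9
  3: 4, 8

Step 2: Greedily match left vertices, then look for augmenting paths:
  Match 1 -- 4
  Match 2 -- 7
  Match 3 -- 8
  No augmenting path remains.

Step 3: Verify this is maximum:
  Matching size 3 = min(|L|, |R|) = min(3, 6), which is an upper bound, so this matching is maximum.

Maximum matching: {(1,4), (2,7), (3,8)}
Size: 3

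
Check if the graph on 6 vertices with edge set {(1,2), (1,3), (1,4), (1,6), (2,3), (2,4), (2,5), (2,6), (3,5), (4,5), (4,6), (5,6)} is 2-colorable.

Step 1: Attempt 2-coloring using BFS:
  Start at vertex 1, assign color 0
  Color vertex 2 with color 1 (neighbor of 1)
  Color vertex 3 with color 1 (neighbor of 1)
  Color vertex 4 with color 1 (neighbor of 1)
  Color vertex 6 with color 1 (neighbor of 1)

Step 2: Conflict found! Vertices 2 and 3 are adjacent but have the same color.
This means the graph contains an odd cycle.

The graph is NOT bipartite.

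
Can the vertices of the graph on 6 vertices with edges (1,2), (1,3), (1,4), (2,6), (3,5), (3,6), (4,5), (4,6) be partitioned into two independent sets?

Step 1: Attempt 2-coloring using BFS:
  Start at vertex 1, assign color 0
  Color vertex 2 with color 1 (neighbor of 1)
  Color vertex 3 with color 1 (neighbor of 1)
  Color vertex 4 with color 1 (neighbor of 1)
  Color vertex 6 with color 0 (neighbor of 2)
  Color vertex 5 with color 0 (neighbor of 3)

Step 2: 2-coloring succeeded. No conflicts found.
  Set A (color 0): {1, 5, 6}
  Set B (color 1): {2, 3, 4}

The graph is bipartite with partition {1, 5, 6}, {2, 3, 4}.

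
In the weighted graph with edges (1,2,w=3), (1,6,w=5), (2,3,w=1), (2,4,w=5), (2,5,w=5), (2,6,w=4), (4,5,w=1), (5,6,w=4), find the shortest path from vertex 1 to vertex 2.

Step 1: Build adjacency list with weights:
  1: 2(w=3), 6(w=5)
  2: 1(w=3), 3(w=1), 4(w=5), 5(w=5), 6(w=4)
  3: 2(w=1)
  4: 2(w=5), 5(w=1)
  5: 2(w=5), 4(w=1), 6(w=4)
  6: 1(w=5), 2(w=4), 5(w=4)

Step 2: Apply Dijkstra's algorithm from vertex 1:
  Visit vertex 1 (distance=0)
    Update dist[2] = 3
    Update dist[6] = 5
  Visit vertex 2 (distance=3)
    Update dist[3] = 4
    Update dist[4] = 8
    Update dist[5] = 8

Step 3: Shortest path: 1 -> 2
Total weight: 3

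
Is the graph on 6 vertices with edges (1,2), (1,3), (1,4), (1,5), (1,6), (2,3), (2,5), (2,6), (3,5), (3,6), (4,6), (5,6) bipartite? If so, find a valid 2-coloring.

Step 1: Attempt 2-coloring using BFS:
  Start at vertex 1, assign color 0
  Color vertex 2 with color 1 (neighbor of 1)
  Color vertex 3 with color 1 (neighbor of 1)
  Color vertex 4 with color 1 (neighbor of 1)
  Color vertex 5 with color 1 (neighbor of 1)
  Color vertex 6 with color 1 (neighbor of 1)

Step 2: Conflict found! Vertices 2 and 3 are adjacent but have the same color.
This means the graph contains an odd cycle.

The graph is NOT bipartite.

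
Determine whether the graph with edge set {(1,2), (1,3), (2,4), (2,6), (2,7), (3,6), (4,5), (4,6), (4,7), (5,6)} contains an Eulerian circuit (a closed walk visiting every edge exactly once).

Step 1: Find the degree of each vertex:
  deg(1) = 2
  deg(2) = 4
  deg(3) = 2
  deg(4) = 4
  deg(5) = 2
  deg(6) = 4
  deg(7) = 2

Step 2: Count vertices with odd degree:
  All vertices have even degree (0 odd-degree vertices)

Step 3: Apply Euler's theorem:
  - Eulerian circuit exists iff graph is connected and all vertices have even degree
  - Eulerian path exists iff graph is connected and has 0 or 2 odd-degree vertices

Graph is connected with 0 odd-degree vertices.
Both Eulerian circuit and Eulerian path exist.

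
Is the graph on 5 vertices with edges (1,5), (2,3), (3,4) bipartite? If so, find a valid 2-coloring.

Step 1: Attempt 2-coloring using BFS:
  Start at vertex 1, assign color 0
  Color vertex 5 with color 1 (neighbor of 1)
  Start new component at vertex 2, assign color 0
  Color vertex 3 with color 1 (neighbor of 2)
  Color vertex 4 with color 0 (neighbor of 3)

Step 2: 2-coloring succeeded. No conflicts found.
  Set A (color 0): {1, 2, 4}
  Set B (color 1): {3, 5}

The graph is bipartite with partition {1, 2, 4}, {3, 5}.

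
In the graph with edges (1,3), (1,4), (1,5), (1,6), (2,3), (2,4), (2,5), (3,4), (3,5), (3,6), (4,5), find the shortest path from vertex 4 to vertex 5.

Step 1: Build adjacency list:
  1: 3, 4, 5, 6
  2: 3, 4, 5
  3: 1, 2, 4, 5, 6
  4: 1, 2, 3, 5
  5: 1, 2, 3, 4
  6: 1, 3

Step 2: BFS from vertex 4 to find shortest path to 5:
  vertex 1 reached at distance 1
  vertex 2 reached at distance 1
  vertex 3 reached at distance 1
  vertex 5 reached at distance 1

Step 3: Shortest path: 4 -> 5
Path length: 1 edge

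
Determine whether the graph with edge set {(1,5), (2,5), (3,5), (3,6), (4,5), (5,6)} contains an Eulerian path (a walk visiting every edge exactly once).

Step 1: Find the degree of each vertex:
  deg(1) = 1
  deg(2) = 1
  deg(3) = 2
  deg(4) = 1
  deg(5) = 5
  deg(6) = 2

Step 2: Count vertices with odd degree:
  Odd-degree vertices: 1, 2, 4, 5 (4 total)

Step 3: Apply Euler's theorem:
  - Eulerian circuit exists iff graph is connected and all vertices have even degree
  - Eulerian path exists iff graph is connected and has 0 or 2 odd-degree vertices

Graph has 4 odd-degree vertices (need 0 or 2).
Neither Eulerian path nor Eulerian circuit exists.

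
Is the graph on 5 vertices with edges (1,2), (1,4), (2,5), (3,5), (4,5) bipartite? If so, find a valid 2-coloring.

Step 1: Attempt 2-coloring using BFS:
  Start at vertex 1, assign color 0
  Color vertex 2 with color 1 (neighbor of 1)
  Color vertex 4 with color 1 (neighbor of 1)
  Color vertex 5 with color 0 (neighbor of 2)
  Color vertex 3 with color 1 (neighbor of 5)

Step 2: 2-coloring succeeded. No conflicts found.
  Set A (color 0): {1, 5}
  Set B (color 1): {2, 3, 4}

The graph is bipartite with partition {1, 5}, {2, 3, 4}.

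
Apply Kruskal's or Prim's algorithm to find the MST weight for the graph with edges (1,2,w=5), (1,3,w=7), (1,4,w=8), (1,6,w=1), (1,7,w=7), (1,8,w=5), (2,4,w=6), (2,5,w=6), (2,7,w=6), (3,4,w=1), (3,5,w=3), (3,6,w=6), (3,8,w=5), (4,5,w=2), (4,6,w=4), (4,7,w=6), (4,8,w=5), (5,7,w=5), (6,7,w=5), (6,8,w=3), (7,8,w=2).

Apply Kruskal's algorithm (sort edges by weight, add if no cycle):

Sorted edges by weight:
  (1,6) w=1
  (3,4) w=1
  (4,5) w=2
  (7,8) w=2
  (3,5) w=3
  (6,8) w=3
  (4,6) w=4
  (1,2) w=5
  (1,8) w=5
  (3,8) w=5
  (4,8) w=5
  (5,7) w=5
  (6,7) w=5
  (2,5) w=6
  (2,4) w=6
  (2,7) w=6
  (3,6) w=6
  (4,7) w=6
  (1,7) w=7
  (1,3) w=7
  (1,4) w=8

Add edge (1,6) w=1 -- no cycle. Running total: 1
Add edge (3,4) w=1 -- no cycle. Running total: 2
Add edge (4,5) w=2 -- no cycle. Running total: 4
Add edge (7,8) w=2 -- no cycle. Running total: 6
Skip edge (3,5) w=3 -- would create cycle
Add edge (6,8) w=3 -- no cycle. Running total: 9
Add edge (4,6) w=4 -- no cycle. Running total: 13
Add edge (1,2) w=5 -- no cycle. Running total: 18

MST edges: (1,6,w=1), (3,4,w=1), (4,5,w=2), (7,8,w=2), (6,8,w=3), (4,6,w=4), (1,2,w=5)
Total MST weight: 1 + 1 + 2 + 2 + 3 + 4 + 5 = 18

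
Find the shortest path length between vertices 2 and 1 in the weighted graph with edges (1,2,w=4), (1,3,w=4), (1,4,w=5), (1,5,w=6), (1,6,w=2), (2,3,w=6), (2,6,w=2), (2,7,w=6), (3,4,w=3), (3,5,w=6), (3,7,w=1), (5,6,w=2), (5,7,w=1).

Step 1: Build adjacency list with weights:
  1: 2(w=4), 3(w=4), 4(w=5), 5(w=6), 6(w=2)
  2: 1(w=4), 3(w=6), 6(w=2), 7(w=6)
  3: 1(w=4), 2(w=6), 4(w=3), 5(w=6), 7(w=1)
  4: 1(w=5), 3(w=3)
  5: 1(w=6), 3(w=6), 6(w=2), 7(w=1)
  6: 1(w=2), 2(w=2), 5(w=2)
  7: 2(w=6), 3(w=1), 5(w=1)

Step 2: Apply Dijkstra's algorithm from vertex 2:
  Visit vertex 2 (distance=0)
    Update dist[1] = 4
    Update dist[3] = 6
    Update dist[6] = 2
    Update dist[7] = 6
  Visit vertex 6 (distance=2)
    Update dist[5] = 4
  Visit vertex 1 (distance=4)
    Update dist[4] = 9

Step 3: Shortest path: 2 -> 1
Total weight: 4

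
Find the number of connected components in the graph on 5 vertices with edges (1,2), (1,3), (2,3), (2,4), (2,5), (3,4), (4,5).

Step 1: Build adjacency list from edges:
  1: 2, 3
  2: 1, 3, 4, 5
  3: 1, 2, 4
  4: 2, 3, 5
  5: 2, 4

Step 2: Run BFS/DFS from vertex 1:
  Visited: {1, 2, 3, 4, 5}
  Reached 5 of 5 vertices

Step 3: All 5 vertices reached from vertex 1, so the graph is connected.
Number of connected components: 1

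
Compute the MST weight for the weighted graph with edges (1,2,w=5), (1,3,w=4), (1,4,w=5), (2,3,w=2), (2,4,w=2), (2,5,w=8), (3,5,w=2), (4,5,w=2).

Apply Kruskal's algorithm (sort edges by weight, add if no cycle):

Sorted edges by weight:
  (2,4) w=2
  (2,3) w=2
  (3,5) w=2
  (4,5) w=2
  (1,3) w=4
  (1,4) w=5
  (1,2) w=5
  (2,5) w=8

Add edge (2,4) w=2 -- no cycle. Running total: 2
Add edge (2,3) w=2 -- no cycle. Running total: 4
Add edge (3,5) w=2 -- no cycle. Running total: 6
Skip edge (4,5) w=2 -- would create cycle
Add edge (1,3) w=4 -- no cycle. Running total: 10

MST edges: (2,4,w=2), (2,3,w=2), (3,5,w=2), (1,3,w=4)
Total MST weight: 2 + 2 + 2 + 4 = 10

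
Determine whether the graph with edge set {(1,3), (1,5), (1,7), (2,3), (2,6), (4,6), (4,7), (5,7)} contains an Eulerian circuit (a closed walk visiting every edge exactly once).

Step 1: Find the degree of each vertex:
  deg(1) = 3
  deg(2) = 2
  deg(3) = 2
  deg(4) = 2
  deg(5) = 2
  deg(6) = 2
  deg(7) = 3

Step 2: Count vertices with odd degree:
  Odd-degree vertices: 1, 7 (2 total)

Step 3: Apply Euler's theorem:
  - Eulerian circuit exists iff graph is connected and all vertices have even degree
  - Eulerian path exists iff graph is connected and has 0 or 2 odd-degree vertices

Graph is connected with exactly 2 odd-degree vertices (1, 7).
Eulerian path exists (starting and ending at the odd-degree vertices), but no Eulerian circuit.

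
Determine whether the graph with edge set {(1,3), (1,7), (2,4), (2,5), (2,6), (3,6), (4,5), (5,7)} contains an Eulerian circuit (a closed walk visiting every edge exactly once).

Step 1: Find the degree of each vertex:
  deg(1) = 2
  deg(2) = 3
  deg(3) = 2
  deg(4) = 2
  deg(5) = 3
  deg(6) = 2
  deg(7) = 2

Step 2: Count vertices with odd degree:
  Odd-degree vertices: 2, 5 (2 total)

Step 3: Apply Euler's theorem:
  - Eulerian circuit exists iff graph is connected and all vertices have even degree
  - Eulerian path exists iff graph is connected and has 0 or 2 odd-degree vertices

Graph is connected with exactly 2 odd-degree vertices (2, 5).
Eulerian path exists (starting and ending at the odd-degree vertices), but no Eulerian circuit.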